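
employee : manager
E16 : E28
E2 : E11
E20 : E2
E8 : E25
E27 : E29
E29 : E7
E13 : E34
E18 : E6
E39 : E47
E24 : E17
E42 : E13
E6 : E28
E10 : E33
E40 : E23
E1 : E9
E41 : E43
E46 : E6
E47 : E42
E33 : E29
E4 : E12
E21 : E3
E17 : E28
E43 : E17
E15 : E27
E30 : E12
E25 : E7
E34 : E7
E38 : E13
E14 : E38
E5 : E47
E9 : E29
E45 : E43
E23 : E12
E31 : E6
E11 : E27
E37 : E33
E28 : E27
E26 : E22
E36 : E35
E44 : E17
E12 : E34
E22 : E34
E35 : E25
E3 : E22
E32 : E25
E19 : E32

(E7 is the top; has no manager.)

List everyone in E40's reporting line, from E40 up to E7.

E40 -> E23 -> E12 -> E34 -> E7

E40 reports to E23. E23 reports to E12. E12 reports to E34. E34 reports to E7. E7 is at the top.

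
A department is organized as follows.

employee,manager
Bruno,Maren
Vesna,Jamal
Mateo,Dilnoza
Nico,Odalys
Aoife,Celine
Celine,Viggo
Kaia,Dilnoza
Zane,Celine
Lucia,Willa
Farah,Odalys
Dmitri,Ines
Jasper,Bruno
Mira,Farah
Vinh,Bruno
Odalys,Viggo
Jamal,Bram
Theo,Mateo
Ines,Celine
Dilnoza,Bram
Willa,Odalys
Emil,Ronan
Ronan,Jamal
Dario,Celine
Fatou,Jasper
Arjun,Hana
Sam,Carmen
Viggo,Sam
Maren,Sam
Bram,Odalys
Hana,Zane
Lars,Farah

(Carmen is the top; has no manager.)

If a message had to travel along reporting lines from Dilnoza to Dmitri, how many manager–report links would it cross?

Dilnoza is 3 levels below Viggo, and Dmitri is 3 levels below Viggo (their lowest common manager). The shortest path runs up from Dilnoza to Viggo and back down to Dmitri: 3 + 3 = 6 links.

6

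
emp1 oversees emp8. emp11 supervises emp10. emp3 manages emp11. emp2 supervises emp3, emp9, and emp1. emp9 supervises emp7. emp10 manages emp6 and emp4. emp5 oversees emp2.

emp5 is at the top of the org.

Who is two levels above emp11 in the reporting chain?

emp2

emp11 reports to emp3, and emp3 reports to emp2. So emp11's skip-level manager is emp2.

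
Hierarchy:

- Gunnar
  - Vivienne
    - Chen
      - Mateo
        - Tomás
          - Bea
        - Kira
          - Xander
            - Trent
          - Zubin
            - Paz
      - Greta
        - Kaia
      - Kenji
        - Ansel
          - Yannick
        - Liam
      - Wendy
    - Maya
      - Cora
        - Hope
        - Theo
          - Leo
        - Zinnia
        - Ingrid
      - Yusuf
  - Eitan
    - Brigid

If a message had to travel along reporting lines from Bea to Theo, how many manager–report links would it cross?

7

Bea is 4 levels below Vivienne, and Theo is 3 levels below Vivienne (their lowest common manager). The shortest path runs up from Bea to Vivienne and back down to Theo: 4 + 3 = 7 links.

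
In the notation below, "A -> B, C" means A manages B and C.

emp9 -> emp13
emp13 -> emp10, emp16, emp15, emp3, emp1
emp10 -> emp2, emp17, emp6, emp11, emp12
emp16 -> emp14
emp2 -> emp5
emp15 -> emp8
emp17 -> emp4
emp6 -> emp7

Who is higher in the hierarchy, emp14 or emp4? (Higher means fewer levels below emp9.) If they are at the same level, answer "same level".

emp14

emp14 is 3 levels below emp9; emp4 is 4. emp14 is higher.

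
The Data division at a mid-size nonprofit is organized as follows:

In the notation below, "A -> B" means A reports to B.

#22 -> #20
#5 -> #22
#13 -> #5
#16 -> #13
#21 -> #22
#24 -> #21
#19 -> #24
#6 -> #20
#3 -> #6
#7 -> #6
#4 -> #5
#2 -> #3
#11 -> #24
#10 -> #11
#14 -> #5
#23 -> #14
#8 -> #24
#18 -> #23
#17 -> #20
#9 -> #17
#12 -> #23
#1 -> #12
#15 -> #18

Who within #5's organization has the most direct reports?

Direct-report counts within #5's organization: #5 has 3; #14 has 1; #23 has 2; #12 has 1; #18 has 1; #13 has 1. The largest is 3, held by #5.

#5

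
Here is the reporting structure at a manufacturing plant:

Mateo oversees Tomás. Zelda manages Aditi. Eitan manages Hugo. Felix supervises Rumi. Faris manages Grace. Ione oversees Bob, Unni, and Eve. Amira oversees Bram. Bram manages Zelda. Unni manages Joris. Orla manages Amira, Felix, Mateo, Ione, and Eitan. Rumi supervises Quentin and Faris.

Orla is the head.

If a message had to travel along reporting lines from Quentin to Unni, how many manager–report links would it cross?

5

Quentin is 3 levels below Orla, and Unni is 2 levels below Orla (their lowest common manager). The shortest path runs up from Quentin to Orla and back down to Unni: 3 + 2 = 5 links.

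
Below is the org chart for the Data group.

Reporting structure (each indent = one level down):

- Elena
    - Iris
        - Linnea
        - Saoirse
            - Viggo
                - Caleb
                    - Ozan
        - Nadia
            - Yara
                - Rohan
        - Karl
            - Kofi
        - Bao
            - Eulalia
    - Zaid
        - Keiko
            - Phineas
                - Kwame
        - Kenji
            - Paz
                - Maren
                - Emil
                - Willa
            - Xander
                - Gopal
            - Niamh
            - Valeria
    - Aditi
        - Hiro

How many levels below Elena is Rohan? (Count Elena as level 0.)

4

Chain from Rohan up to Elena: Rohan → Yara → Nadia → Iris → Elena. That is 4 steps up, so Rohan is 4 levels below Elena.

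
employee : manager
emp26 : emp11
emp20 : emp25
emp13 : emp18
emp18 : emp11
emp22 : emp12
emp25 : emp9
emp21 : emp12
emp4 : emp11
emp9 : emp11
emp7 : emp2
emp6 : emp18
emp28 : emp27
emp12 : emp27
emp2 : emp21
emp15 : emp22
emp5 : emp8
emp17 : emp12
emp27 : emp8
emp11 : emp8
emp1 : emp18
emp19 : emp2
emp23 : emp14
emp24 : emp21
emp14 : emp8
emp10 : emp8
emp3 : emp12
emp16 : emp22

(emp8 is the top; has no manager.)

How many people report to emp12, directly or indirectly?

emp12 directly manages emp21, emp17, emp22, emp3. Under emp21: emp24, emp2, emp19, emp7 (4). emp17 has no reports. Under emp22: emp15, emp16 (2). emp3 has no reports. So emp12's organization is 4 direct reports plus everyone under them: 5 + 1 + 3 + 1 = 10.

10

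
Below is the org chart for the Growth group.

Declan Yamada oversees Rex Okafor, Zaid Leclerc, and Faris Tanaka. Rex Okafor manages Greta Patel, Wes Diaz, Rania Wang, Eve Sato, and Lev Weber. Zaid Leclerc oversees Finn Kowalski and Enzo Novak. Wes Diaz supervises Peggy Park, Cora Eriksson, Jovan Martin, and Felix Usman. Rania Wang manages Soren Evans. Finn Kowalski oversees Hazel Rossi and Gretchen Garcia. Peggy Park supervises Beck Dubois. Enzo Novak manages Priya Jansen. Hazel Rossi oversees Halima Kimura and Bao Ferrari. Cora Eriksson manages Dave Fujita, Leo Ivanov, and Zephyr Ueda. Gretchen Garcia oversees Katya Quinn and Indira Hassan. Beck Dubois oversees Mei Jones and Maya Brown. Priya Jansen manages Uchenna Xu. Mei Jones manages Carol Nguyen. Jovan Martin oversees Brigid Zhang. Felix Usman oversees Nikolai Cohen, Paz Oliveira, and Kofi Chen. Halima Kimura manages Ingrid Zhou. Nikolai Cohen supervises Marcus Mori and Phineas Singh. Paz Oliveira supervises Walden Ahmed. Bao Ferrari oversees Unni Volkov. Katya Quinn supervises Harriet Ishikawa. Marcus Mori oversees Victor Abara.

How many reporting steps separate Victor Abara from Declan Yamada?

6

Chain from Victor Abara up to Declan Yamada: Victor Abara → Marcus Mori → Nikolai Cohen → Felix Usman → Wes Diaz → Rex Okafor → Declan Yamada. That is 6 steps up, so Victor Abara is 6 levels below Declan Yamada.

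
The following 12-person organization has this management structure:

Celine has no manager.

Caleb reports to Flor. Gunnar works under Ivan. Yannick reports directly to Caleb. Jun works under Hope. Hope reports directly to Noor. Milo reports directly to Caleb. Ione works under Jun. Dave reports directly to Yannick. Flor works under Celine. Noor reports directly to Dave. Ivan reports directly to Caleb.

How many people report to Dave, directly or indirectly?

4

Dave directly manages Noor. Under Noor: Hope, Jun, Ione (3). That's 4 in total.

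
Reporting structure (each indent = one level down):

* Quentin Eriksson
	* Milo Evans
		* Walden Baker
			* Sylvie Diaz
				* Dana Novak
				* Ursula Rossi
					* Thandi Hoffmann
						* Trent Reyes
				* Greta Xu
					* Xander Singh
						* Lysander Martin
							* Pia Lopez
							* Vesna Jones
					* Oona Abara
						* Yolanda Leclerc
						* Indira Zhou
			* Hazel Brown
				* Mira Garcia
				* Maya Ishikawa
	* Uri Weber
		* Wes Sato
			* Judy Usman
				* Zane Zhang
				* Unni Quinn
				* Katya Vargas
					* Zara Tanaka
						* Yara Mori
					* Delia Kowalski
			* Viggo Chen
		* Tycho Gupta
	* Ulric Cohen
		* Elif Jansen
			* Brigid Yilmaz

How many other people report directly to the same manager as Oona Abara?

Oona Abara reports to Greta Xu. Greta Xu's other direct reports are Xander Singh — 1 peer.

1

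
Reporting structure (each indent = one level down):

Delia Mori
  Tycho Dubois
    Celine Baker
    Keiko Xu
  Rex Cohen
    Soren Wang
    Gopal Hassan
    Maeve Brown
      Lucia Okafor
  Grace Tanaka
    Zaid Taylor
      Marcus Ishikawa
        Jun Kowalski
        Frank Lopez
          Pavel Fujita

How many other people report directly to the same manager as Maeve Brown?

Maeve Brown reports to Rex Cohen. Rex Cohen's other direct reports are Soren Wang, Gopal Hassan — 2 peers.

2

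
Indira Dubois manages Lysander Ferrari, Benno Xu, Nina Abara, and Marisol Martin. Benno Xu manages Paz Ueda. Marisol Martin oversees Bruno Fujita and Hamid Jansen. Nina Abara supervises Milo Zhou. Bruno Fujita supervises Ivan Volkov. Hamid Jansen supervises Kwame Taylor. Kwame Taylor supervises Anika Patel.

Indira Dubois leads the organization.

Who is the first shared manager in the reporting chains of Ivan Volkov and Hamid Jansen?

Marisol Martin

Ivan Volkov's chain of managers is Bruno Fujita, Marisol Martin, Indira Dubois. Hamid Jansen's chain of managers is Marisol Martin, Indira Dubois. The first manager that appears in both chains is Marisol Martin.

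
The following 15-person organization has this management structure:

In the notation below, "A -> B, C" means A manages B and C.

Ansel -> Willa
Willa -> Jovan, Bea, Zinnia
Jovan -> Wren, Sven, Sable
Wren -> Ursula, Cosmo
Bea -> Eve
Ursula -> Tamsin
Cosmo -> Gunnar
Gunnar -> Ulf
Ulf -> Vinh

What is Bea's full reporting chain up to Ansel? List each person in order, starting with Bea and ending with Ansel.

Bea -> Willa -> Ansel

Bea reports to Willa. Willa reports to Ansel. Ansel is at the top.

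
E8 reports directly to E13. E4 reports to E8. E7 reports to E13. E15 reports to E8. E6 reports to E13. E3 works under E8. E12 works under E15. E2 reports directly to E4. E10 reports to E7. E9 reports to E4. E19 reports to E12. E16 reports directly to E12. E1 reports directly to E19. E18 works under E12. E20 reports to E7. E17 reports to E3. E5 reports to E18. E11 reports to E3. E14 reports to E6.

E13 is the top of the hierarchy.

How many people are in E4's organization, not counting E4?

E4 directly manages E2, E9. E2 has no reports. E9 has no reports. So E4's organization is 2 direct reports plus everyone under them: 1 + 1 = 2.

2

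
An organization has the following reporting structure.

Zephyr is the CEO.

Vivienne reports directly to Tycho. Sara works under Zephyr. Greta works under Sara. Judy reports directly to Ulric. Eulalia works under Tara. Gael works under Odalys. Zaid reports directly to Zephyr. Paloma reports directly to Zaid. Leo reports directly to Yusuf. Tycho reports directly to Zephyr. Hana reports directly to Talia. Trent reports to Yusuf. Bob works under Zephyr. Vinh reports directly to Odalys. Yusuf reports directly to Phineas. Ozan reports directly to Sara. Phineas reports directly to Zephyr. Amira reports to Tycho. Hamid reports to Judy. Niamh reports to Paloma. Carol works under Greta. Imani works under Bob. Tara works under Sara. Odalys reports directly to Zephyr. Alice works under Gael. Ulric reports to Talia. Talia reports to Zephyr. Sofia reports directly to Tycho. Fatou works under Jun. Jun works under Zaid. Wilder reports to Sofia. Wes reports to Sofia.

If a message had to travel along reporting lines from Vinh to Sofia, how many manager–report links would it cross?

4

Vinh is 2 levels below Zephyr, and Sofia is 2 levels below Zephyr (their lowest common manager). The shortest path runs up from Vinh to Zephyr and back down to Sofia: 2 + 2 = 4 links.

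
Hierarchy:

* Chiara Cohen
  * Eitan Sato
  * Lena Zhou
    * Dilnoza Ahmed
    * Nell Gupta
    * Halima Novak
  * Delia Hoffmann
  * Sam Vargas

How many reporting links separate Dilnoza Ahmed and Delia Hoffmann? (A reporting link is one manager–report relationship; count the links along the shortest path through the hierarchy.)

Dilnoza Ahmed is 2 levels below Chiara Cohen, and Delia Hoffmann is 1 level below Chiara Cohen (their lowest common manager). The shortest path runs up from Dilnoza Ahmed to Chiara Cohen and back down to Delia Hoffmann: 2 + 1 = 3 links.

3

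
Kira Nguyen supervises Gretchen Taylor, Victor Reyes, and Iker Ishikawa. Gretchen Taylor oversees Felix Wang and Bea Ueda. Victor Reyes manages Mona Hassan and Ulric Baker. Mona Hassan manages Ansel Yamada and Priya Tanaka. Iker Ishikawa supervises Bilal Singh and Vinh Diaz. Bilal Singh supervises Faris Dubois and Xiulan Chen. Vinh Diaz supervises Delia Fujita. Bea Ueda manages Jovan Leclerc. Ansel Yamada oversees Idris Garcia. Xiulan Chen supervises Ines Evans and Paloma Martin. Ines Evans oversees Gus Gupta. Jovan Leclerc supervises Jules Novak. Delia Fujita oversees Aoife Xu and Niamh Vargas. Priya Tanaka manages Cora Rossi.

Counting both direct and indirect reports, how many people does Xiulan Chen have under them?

3

Xiulan Chen directly manages Ines Evans, Paloma Martin. Under Ines Evans: Gus Gupta (1). Paloma Martin has no reports. So Xiulan Chen's organization is 2 direct reports plus everyone under them: 2 + 1 = 3.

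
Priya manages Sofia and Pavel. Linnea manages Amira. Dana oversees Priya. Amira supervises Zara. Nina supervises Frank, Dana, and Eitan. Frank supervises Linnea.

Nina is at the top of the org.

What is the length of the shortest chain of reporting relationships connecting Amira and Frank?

Amira is in Frank's organization: the chain from Amira up to Frank is Amira → Linnea → Frank, which is 2 links.

2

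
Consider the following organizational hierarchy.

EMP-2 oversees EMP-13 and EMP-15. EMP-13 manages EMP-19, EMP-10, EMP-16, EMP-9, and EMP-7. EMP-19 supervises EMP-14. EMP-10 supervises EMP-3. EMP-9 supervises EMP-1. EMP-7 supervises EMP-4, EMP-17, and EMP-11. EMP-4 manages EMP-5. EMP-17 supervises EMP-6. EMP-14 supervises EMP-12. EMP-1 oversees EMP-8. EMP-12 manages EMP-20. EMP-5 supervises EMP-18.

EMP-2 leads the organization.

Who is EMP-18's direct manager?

EMP-18 reports directly to EMP-5.

EMP-5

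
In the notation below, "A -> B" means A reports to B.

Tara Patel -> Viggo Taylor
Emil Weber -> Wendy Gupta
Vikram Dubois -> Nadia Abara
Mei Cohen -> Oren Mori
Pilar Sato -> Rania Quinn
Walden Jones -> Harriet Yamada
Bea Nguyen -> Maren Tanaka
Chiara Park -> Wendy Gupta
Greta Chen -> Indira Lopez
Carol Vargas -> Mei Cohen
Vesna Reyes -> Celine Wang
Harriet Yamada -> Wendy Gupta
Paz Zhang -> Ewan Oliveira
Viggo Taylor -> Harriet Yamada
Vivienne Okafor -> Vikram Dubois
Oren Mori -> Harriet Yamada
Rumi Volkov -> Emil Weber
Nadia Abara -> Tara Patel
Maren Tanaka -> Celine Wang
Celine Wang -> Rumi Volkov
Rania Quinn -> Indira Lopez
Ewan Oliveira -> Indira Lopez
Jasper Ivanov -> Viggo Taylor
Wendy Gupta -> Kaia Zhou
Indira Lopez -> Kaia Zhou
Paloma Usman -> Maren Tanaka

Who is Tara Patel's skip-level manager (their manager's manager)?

Tara Patel reports to Viggo Taylor, and Viggo Taylor reports to Harriet Yamada. So Tara Patel's skip-level manager is Harriet Yamada.

Harriet Yamada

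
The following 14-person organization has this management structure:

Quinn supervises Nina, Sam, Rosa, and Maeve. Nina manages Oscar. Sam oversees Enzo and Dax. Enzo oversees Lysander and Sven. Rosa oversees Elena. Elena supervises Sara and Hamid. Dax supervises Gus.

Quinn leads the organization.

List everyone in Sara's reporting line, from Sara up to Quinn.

Sara -> Elena -> Rosa -> Quinn

Sara reports to Elena. Elena reports to Rosa. Rosa reports to Quinn. Quinn is at the top.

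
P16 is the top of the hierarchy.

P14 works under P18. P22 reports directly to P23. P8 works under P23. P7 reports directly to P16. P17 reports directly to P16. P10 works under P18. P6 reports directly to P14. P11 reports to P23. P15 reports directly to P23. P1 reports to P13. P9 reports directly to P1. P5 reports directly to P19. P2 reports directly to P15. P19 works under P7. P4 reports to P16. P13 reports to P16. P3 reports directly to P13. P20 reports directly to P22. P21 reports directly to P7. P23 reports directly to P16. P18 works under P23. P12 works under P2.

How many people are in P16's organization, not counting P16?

P16 directly manages P23, P7, P17, P4, P13. Under P23: P11, P15, P2, P12, P22, P20, P8, P18, P14, P6, P10 (11). Under P7: P21, P19, P5 (3). P17 has no reports. P4 has no reports. Under P13: P3, P1, P9 (3). So P16's organization is 5 direct reports plus everyone under them: 12 + 4 + 1 + 1 + 4 = 22.

22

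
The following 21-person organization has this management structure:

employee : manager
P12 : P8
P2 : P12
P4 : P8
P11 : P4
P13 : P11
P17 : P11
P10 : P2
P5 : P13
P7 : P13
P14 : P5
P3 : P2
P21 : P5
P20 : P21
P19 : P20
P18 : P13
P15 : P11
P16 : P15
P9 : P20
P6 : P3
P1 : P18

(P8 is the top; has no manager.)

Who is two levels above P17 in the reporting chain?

P17 reports to P11, and P11 reports to P4. So P17's skip-level manager is P4.

P4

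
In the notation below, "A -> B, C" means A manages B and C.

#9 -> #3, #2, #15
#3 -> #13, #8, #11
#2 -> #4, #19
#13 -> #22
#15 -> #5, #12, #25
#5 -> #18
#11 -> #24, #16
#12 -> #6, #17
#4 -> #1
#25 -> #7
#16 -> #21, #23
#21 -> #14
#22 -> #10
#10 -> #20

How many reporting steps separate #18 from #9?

3

Chain from #18 up to #9: #18 → #5 → #15 → #9. That is 3 steps up, so #18 is 3 levels below #9.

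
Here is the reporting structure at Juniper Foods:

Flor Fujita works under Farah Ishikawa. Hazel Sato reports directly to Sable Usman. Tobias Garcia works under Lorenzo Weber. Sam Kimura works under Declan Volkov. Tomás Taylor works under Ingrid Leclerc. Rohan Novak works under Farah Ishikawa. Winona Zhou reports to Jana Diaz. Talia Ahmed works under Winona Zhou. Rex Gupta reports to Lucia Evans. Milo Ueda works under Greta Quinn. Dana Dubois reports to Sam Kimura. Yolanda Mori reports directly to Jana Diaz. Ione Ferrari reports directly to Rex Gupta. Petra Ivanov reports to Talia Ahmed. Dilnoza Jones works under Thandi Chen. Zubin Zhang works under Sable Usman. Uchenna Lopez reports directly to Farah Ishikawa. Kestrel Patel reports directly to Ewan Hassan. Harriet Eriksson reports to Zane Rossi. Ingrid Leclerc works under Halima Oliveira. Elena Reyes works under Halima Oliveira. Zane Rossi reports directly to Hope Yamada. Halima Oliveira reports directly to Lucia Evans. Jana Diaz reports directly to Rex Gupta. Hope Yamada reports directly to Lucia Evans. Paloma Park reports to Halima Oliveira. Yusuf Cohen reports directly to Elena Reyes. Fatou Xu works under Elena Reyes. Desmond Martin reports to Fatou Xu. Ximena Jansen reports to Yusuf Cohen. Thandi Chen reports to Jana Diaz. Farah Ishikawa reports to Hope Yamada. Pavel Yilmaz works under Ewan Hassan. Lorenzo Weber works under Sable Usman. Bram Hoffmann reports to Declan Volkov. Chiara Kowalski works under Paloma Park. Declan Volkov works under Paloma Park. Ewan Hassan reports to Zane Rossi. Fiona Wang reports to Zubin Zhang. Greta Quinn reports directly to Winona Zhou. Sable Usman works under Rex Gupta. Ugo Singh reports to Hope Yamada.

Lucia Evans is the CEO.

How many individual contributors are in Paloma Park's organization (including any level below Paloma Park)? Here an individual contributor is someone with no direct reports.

The people in Paloma Park's organization with no one reporting to them are Chiara Kowalski, Bram Hoffmann, Dana Dubois. That is 3.

3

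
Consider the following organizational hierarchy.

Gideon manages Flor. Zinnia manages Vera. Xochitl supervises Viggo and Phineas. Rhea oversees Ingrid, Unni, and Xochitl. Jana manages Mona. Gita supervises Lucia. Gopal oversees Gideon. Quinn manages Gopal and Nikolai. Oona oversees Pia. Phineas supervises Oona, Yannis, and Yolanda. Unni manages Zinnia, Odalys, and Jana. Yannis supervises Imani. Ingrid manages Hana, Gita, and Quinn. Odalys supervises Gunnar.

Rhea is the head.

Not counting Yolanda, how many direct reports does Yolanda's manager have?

2

Yolanda reports to Phineas. Phineas's other direct reports are Oona, Yannis — 2 peers.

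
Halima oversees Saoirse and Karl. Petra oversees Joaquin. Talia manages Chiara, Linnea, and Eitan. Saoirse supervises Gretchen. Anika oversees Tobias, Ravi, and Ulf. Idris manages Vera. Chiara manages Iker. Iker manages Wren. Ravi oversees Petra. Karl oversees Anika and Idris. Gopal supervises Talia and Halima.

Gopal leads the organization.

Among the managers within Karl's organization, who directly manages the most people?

Direct-report counts within Karl's organization: Karl has 2; Idris has 1; Anika has 3; Ravi has 1; Petra has 1. The largest is 3, held by Anika.

Anika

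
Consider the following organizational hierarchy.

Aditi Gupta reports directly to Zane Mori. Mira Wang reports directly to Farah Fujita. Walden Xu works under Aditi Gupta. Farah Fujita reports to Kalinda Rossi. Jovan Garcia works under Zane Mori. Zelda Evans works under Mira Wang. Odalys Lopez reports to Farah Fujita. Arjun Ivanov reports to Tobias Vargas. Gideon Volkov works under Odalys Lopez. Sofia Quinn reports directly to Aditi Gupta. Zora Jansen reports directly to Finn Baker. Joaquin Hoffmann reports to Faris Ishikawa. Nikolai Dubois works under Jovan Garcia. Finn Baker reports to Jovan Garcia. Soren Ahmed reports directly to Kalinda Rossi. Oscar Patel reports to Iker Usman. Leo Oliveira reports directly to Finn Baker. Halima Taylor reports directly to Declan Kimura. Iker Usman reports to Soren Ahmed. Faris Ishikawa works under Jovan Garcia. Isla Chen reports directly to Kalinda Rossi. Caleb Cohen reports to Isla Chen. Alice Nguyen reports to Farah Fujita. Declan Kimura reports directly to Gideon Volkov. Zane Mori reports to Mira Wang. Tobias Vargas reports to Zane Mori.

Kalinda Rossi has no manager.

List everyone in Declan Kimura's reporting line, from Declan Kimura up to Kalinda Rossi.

Declan Kimura -> Gideon Volkov -> Odalys Lopez -> Farah Fujita -> Kalinda Rossi

Declan Kimura reports to Gideon Volkov. Gideon Volkov reports to Odalys Lopez. Odalys Lopez reports to Farah Fujita. Farah Fujita reports to Kalinda Rossi. Kalinda Rossi is at the top.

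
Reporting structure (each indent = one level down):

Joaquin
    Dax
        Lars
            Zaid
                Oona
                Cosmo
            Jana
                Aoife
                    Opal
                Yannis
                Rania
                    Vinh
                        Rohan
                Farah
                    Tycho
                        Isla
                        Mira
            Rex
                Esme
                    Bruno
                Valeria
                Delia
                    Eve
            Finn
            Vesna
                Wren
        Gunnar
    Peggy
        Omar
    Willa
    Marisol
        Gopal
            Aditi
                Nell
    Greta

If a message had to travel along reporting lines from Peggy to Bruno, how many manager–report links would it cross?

6

Peggy is 1 level below Joaquin, and Bruno is 5 levels below Joaquin (their lowest common manager). The shortest path runs up from Peggy to Joaquin and back down to Bruno: 1 + 5 = 6 links.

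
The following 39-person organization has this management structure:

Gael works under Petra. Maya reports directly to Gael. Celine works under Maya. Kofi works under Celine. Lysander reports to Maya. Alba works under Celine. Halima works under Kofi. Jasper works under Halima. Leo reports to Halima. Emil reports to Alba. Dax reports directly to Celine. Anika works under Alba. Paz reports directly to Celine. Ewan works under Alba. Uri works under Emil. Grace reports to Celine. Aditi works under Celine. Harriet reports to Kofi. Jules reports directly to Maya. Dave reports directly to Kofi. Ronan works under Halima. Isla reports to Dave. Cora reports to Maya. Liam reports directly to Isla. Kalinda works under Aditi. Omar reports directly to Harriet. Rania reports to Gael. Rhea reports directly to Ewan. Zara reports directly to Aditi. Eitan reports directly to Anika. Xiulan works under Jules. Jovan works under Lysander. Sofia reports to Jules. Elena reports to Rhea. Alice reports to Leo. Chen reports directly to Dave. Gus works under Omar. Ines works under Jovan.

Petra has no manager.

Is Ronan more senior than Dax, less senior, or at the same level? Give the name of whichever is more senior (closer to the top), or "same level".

Ronan is 6 levels below Petra; Dax is 4. Dax is higher.

Dax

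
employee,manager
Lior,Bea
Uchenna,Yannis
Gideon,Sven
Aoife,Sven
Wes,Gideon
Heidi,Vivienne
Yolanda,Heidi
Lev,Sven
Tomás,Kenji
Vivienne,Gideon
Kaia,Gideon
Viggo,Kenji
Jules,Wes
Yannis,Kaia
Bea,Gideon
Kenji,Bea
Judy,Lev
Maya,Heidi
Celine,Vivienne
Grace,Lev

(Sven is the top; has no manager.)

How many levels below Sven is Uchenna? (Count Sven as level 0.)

4

Chain from Uchenna up to Sven: Uchenna → Yannis → Kaia → Gideon → Sven. That is 4 steps up, so Uchenna is 4 levels below Sven.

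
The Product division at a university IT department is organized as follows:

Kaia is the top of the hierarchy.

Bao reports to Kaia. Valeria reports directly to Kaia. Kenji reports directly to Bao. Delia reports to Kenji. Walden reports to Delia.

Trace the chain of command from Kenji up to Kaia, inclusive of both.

Kenji reports to Bao. Bao reports to Kaia. Kaia is at the top.

Kenji -> Bao -> Kaia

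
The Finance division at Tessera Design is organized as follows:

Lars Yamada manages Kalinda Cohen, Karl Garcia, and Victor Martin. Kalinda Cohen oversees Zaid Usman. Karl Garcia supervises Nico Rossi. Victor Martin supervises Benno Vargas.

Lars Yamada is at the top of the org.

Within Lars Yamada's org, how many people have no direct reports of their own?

3

The people in Lars Yamada's organization with no one reporting to them are Benno Vargas, Nico Rossi, Zaid Usman. That is 3.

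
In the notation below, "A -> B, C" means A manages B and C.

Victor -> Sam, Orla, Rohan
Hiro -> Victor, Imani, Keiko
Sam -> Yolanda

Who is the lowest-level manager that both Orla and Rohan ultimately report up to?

Orla's chain of managers is Victor, Hiro. Rohan's chain of managers is Victor, Hiro. The first manager that appears in both chains is Victor.

Victor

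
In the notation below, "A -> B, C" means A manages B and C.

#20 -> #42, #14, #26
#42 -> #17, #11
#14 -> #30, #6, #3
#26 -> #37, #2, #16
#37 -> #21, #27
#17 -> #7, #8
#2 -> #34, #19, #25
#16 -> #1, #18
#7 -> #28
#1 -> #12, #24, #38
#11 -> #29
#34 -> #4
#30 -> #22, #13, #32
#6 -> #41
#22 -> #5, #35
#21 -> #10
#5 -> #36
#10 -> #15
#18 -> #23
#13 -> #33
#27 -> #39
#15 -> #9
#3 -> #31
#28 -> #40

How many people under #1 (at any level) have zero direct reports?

The people in #1's organization with no one reporting to them are #38, #24, #12. That is 3.

3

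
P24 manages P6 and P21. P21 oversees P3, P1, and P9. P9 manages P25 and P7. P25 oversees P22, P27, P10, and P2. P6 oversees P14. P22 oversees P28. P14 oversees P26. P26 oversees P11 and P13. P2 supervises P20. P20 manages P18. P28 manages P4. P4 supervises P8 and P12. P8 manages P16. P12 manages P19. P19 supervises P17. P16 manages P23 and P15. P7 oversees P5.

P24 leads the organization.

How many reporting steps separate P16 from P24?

Chain from P16 up to P24: P16 → P8 → P4 → P28 → P22 → P25 → P9 → P21 → P24. That is 8 steps up, so P16 is 8 levels below P24.

8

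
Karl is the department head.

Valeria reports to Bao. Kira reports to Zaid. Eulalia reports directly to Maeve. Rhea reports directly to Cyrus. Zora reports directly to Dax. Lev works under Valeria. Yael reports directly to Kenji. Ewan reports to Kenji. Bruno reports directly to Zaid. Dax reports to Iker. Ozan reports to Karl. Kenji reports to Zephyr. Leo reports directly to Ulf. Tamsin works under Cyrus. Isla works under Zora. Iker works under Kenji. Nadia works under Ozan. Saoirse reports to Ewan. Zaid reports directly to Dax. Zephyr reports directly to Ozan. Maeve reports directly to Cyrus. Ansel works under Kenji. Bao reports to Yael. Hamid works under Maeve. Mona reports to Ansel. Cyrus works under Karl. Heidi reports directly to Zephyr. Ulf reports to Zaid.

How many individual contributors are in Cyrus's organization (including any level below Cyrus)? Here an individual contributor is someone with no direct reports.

4

The people in Cyrus's organization with no one reporting to them are Eulalia, Hamid, Rhea, Tamsin. That is 4.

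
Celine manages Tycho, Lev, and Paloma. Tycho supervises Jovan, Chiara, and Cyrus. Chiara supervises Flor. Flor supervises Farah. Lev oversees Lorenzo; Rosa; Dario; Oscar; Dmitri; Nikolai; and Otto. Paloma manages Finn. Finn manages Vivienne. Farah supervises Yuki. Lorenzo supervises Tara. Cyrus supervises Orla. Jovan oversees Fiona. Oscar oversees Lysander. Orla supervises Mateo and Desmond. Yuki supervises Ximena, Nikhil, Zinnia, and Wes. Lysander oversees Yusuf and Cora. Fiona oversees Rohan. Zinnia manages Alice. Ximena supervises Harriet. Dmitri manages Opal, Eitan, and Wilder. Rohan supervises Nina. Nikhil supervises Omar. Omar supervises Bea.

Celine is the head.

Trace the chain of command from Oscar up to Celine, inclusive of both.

Oscar -> Lev -> Celine

Oscar reports to Lev. Lev reports to Celine. Celine is at the top.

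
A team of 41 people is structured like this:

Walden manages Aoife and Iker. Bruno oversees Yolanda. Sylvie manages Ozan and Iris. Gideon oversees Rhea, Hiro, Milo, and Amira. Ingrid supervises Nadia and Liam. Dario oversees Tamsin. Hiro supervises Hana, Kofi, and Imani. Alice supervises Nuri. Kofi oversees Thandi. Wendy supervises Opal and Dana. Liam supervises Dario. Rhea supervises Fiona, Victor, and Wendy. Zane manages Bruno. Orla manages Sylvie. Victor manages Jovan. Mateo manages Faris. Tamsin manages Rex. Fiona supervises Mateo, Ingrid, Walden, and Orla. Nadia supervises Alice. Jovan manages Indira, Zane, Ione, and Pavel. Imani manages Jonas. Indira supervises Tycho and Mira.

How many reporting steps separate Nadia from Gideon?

4

Chain from Nadia up to Gideon: Nadia → Ingrid → Fiona → Rhea → Gideon. That is 4 steps up, so Nadia is 4 levels below Gideon.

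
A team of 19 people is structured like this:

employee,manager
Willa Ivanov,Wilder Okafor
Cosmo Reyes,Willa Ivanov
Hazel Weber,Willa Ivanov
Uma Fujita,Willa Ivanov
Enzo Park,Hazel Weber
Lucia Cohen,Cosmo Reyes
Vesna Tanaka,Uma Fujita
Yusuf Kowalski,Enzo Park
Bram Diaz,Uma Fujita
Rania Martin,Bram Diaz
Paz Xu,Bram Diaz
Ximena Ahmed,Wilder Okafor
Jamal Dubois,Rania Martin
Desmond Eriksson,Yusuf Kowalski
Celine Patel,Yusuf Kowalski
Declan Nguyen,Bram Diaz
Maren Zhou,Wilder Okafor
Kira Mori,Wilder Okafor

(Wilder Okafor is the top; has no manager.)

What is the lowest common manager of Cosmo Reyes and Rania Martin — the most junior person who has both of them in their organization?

Cosmo Reyes's chain of managers is Willa Ivanov, Wilder Okafor. Rania Martin's chain of managers is Bram Diaz, Uma Fujita, Willa Ivanov, Wilder Okafor. The first manager that appears in both chains is Willa Ivanov.

Willa Ivanov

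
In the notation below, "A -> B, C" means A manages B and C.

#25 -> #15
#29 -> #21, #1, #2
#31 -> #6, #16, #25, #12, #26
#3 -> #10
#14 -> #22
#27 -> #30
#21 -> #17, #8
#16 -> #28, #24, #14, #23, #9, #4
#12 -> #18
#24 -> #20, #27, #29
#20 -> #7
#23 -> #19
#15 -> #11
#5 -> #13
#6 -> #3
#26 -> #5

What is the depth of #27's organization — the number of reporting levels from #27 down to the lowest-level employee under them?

The longest chain under #27 runs #27 → #30, which is 1 level below #27.

1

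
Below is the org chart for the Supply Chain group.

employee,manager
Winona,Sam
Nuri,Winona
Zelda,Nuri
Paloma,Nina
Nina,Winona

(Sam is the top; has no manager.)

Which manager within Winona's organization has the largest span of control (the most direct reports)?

Winona

Direct-report counts within Winona's organization: Winona has 2; Nuri has 1; Nina has 1. The largest is 2, held by Winona.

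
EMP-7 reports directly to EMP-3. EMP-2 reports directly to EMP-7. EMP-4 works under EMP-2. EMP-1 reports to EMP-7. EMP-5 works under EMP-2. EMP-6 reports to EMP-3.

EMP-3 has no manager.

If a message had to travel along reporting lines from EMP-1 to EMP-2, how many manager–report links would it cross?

EMP-1 is 1 level below EMP-7, and EMP-2 is 1 level below EMP-7 (their lowest common manager). The shortest path runs up from EMP-1 to EMP-7 and back down to EMP-2: 1 + 1 = 2 links.

2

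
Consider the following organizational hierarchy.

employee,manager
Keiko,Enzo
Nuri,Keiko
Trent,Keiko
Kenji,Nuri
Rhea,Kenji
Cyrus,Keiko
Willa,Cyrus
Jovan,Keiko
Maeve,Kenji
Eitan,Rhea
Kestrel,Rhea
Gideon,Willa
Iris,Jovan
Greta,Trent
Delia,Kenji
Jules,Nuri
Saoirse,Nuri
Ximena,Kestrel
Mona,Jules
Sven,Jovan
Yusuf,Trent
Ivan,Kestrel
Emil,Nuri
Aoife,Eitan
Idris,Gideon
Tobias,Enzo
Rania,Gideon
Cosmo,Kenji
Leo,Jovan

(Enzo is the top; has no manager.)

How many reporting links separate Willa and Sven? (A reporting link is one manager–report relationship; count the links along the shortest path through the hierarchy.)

Willa is 2 levels below Keiko, and Sven is 2 levels below Keiko (their lowest common manager). The shortest path runs up from Willa to Keiko and back down to Sven: 2 + 2 = 4 links.

4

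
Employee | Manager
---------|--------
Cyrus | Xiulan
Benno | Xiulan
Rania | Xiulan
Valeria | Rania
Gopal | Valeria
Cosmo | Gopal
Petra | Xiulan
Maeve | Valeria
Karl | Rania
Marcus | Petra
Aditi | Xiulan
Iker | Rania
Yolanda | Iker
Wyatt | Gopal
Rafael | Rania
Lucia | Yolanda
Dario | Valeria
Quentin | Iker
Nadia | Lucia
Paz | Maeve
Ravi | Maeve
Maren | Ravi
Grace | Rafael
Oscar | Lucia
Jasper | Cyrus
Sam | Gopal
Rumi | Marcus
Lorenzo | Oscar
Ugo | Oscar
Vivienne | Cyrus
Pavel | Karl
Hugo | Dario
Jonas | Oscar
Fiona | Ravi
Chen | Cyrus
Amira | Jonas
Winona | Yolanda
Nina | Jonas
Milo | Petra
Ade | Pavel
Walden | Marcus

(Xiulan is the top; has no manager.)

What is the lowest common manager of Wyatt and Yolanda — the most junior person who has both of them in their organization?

Rania

Wyatt's chain of managers is Gopal, Valeria, Rania, Xiulan. Yolanda's chain of managers is Iker, Rania, Xiulan. The first manager that appears in both chains is Rania.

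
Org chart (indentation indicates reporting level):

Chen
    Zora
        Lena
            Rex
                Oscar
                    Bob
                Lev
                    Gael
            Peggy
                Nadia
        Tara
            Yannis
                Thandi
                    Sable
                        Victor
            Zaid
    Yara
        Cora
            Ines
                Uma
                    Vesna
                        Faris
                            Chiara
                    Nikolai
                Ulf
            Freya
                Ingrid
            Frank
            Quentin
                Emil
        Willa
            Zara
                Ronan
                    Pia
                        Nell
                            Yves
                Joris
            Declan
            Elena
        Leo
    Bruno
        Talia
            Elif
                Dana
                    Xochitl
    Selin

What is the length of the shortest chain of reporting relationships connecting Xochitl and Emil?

Xochitl is 5 levels below Chen, and Emil is 4 levels below Chen (their lowest common manager). The shortest path runs up from Xochitl to Chen and back down to Emil: 5 + 4 = 9 links.

9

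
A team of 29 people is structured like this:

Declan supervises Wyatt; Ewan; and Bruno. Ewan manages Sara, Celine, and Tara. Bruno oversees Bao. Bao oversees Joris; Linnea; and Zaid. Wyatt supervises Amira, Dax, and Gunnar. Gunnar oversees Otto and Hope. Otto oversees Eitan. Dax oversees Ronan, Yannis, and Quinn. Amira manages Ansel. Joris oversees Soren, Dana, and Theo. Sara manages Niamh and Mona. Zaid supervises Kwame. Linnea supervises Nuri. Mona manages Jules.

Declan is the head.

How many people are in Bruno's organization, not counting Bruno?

9

Bruno directly manages Bao. Under Bao: Linnea, Nuri, Zaid, Kwame, Joris, Theo, Dana, Soren (8). That's 9 in total.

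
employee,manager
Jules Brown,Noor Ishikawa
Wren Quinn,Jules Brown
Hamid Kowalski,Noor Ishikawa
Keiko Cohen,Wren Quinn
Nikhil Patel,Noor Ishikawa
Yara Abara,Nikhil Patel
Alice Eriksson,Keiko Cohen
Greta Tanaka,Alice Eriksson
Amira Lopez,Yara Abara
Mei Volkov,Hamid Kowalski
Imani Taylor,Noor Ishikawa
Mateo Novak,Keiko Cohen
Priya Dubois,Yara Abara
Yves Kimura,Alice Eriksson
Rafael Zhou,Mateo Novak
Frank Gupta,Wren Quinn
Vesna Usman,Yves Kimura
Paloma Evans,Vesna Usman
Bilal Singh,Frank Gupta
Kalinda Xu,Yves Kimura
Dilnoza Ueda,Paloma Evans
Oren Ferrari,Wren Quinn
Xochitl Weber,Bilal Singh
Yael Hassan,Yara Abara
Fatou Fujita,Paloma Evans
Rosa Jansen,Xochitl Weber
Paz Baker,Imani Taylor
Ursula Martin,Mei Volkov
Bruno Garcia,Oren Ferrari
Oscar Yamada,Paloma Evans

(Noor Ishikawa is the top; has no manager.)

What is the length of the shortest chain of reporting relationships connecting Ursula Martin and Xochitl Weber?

Ursula Martin is 3 levels below Noor Ishikawa, and Xochitl Weber is 5 levels below Noor Ishikawa (their lowest common manager). The shortest path runs up from Ursula Martin to Noor Ishikawa and back down to Xochitl Weber: 3 + 5 = 8 links.

8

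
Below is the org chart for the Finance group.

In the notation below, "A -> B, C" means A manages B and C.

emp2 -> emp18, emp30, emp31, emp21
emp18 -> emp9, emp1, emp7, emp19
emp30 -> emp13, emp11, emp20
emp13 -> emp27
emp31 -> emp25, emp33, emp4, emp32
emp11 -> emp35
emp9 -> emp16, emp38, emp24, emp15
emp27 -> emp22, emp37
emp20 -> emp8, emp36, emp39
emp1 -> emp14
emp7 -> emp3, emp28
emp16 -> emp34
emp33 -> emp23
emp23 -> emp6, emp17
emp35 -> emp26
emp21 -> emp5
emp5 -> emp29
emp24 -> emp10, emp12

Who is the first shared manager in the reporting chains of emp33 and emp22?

emp33's chain of managers is emp31, emp2. emp22's chain of managers is emp27, emp13, emp30, emp2. The first manager that appears in both chains is emp2.

emp2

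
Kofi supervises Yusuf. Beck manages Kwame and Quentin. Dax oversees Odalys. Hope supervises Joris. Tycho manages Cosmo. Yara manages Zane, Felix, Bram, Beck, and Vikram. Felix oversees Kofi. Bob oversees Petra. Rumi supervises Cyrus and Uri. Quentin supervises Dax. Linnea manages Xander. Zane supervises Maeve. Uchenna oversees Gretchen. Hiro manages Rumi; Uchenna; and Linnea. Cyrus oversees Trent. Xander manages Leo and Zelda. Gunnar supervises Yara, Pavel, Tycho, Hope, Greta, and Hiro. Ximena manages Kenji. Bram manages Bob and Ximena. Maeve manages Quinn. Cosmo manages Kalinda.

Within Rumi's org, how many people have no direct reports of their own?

The people in Rumi's organization with no one reporting to them are Uri, Trent. That is 2.

2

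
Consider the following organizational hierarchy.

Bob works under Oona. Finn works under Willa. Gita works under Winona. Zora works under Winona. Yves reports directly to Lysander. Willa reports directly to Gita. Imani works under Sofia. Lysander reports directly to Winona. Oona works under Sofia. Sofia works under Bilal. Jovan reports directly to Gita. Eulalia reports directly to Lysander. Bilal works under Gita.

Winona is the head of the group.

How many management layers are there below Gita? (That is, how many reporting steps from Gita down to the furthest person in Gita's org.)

4

The longest chain under Gita runs Gita → Bilal → Sofia → Oona → Bob, which is 4 levels below Gita.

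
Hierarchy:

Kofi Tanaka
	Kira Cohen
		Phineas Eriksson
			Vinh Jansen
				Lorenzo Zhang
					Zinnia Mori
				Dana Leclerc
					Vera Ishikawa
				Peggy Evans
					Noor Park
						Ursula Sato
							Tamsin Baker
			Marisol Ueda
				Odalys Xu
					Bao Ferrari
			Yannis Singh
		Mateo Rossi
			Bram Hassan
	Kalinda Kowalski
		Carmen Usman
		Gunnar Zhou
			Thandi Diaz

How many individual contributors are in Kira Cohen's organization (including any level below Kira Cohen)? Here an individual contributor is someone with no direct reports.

6

The people in Kira Cohen's organization with no one reporting to them are Bram Hassan, Yannis Singh, Bao Ferrari, Tamsin Baker, Vera Ishikawa, Zinnia Mori. That is 6.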